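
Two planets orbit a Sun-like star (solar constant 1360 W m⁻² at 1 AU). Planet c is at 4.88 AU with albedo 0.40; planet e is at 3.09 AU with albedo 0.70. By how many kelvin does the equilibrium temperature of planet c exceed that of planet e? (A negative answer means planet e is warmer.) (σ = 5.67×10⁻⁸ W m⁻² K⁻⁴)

ΔT ≈ -6.3 K

T_eq = [S₀(1−A)/(4σd²)]^(1/4), so T ∝ (1−A)^(1/4) / √d.
T₁ = [1360×0.60/(4×5.67×10⁻⁸×4.88²)]^(1/4) = 110.87 K.
T₂ = [1360×0.30/(4×5.67×10⁻⁸×3.09²)]^(1/4) = 117.16 K.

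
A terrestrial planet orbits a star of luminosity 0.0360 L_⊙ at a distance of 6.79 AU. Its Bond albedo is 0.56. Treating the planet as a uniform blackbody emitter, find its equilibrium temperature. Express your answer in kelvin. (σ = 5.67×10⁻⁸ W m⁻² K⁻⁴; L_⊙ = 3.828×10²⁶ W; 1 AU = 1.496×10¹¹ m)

T_eq ≈ 37.9 K

d = 6.79 AU = 1.02×10¹² m.
L = 0.0360 × 3.828×10²⁶ = 1.38×10²⁵ W.
Flux: S = L/(4πd²) = 1.38×10²⁵/(4π×(1.02×10¹²)²) = 1.06 W m⁻².
Energy balance: absorbed = emitted ⇒ πR²·S(1−A) = 4πR²·σT_eq⁴, so T_eq⁴ = S(1−A)/(4σ).
T_eq = [1.06 × 0.44 / (4 × 5.67×10⁻⁸)]^(1/4) = (2.06×10⁶)^(1/4) = 37.9 K.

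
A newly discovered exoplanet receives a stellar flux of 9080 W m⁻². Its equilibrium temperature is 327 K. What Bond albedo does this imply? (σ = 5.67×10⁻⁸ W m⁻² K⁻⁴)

From T_eq⁴ = S(1−A)/(4σ): 1−A = 4σT_eq⁴/S.
1−A = 4 × 5.67×10⁻⁸ × (327)⁴ / 9080 = 0.286.

A ≈ 0.71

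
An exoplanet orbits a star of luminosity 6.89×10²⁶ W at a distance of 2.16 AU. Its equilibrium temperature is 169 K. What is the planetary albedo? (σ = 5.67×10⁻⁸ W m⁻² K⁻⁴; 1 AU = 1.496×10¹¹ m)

d = 2.16 AU = 3.23×10¹¹ m.
Flux: S = L/(4πd²) = 6.89×10²⁶/(4π×(3.23×10¹¹)²) = 525 W m⁻².
From T_eq⁴ = S(1−A)/(4σ): 1−A = 4σT_eq⁴/S.
1−A = 4 × 5.67×10⁻⁸ × (169)⁴ / 525 = 0.352.

A ≈ 0.65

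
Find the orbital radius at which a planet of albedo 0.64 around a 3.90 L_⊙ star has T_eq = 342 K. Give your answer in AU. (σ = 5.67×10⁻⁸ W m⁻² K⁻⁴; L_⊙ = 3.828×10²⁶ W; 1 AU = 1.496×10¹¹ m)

L = 3.90 × 3.828×10²⁶ = 1.49×10²⁷ W.
From T_eq⁴ = L(1−A)/(16πσd²): d = √[L(1−A)/(16πσT_eq⁴)].
d = √[1.49×10²⁷ × 0.36 / (16π × 5.67×10⁻⁸ × (342)⁴)] = 1.17×10¹¹ m = 0.785 AU.

d ≈ 0.785 AU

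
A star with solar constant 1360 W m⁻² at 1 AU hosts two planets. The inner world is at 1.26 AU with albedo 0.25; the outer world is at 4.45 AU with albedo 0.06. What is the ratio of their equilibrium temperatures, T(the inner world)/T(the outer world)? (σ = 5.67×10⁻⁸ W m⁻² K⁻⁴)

T₁/T₂ ≈ 1.776

T_eq = [S₀(1−A)/(4σd²)]^(1/4), so T ∝ (1−A)^(1/4) / √d.
T₁ = [1360×0.75/(4×5.67×10⁻⁸×1.26²)]^(1/4) = 230.70 K.
T₂ = [1360×0.94/(4×5.67×10⁻⁸×4.45²)]^(1/4) = 129.89 K.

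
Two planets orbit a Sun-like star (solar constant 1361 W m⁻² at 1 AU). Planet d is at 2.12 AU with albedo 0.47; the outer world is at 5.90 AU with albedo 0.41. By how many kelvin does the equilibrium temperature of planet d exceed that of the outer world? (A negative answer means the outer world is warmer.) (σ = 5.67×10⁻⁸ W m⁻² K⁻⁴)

T_eq = [S₀(1−A)/(4σd²)]^(1/4), so T ∝ (1−A)^(1/4) / √d.
T₁ = [1361×0.53/(4×5.67×10⁻⁸×2.12²)]^(1/4) = 163.10 K.
T₂ = [1361×0.59/(4×5.67×10⁻⁸×5.90²)]^(1/4) = 100.42 K.

ΔT ≈ 62.7 K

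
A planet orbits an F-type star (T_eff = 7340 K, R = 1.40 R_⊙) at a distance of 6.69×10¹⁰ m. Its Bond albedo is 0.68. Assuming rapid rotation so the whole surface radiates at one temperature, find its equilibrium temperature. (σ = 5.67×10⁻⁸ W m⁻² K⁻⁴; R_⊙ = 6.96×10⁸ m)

T_eq ≈ 471 K

R_⋆ = 1.40 × 6.96×10⁸ = 9.74×10⁸ m.
L = 4πR_⋆²σT_⋆⁴ = 4π(9.74×10⁸)² × 5.67×10⁻⁸ × (7340)⁴ = 1.96×10²⁷ W.
S = L/(4πd²) = 3.49×10⁴ W m⁻².
Energy balance: absorbed = emitted ⇒ πR²·S(1−A) = 4πR²·σT_eq⁴, so T_eq⁴ = S(1−A)/(4σ).
T_eq = [3.49×10⁴ × 0.32 / (4 × 5.67×10⁻⁸)]^(1/4) = (4.93×10¹⁰)^(1/4) = 471 K.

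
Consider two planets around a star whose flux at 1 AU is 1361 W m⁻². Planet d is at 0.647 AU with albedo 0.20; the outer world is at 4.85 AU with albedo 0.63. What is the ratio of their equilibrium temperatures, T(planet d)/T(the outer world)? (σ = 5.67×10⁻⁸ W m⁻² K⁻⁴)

T₁/T₂ ≈ 3.320

T_eq = [S₀(1−A)/(4σd²)]^(1/4), so T ∝ (1−A)^(1/4) / √d.
T₁ = [1361×0.80/(4×5.67×10⁻⁸×0.647²)]^(1/4) = 327.25 K.
T₂ = [1361×0.37/(4×5.67×10⁻⁸×4.85²)]^(1/4) = 98.57 K.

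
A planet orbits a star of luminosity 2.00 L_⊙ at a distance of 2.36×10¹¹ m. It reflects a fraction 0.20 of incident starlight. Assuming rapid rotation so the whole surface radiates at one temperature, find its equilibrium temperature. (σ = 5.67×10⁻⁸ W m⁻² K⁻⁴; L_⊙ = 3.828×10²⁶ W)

L = 2.00 × 3.828×10²⁶ = 7.66×10²⁶ W.
Flux: S = L/(4πd²) = 7.66×10²⁶/(4π×(2.36×10¹¹)²) = 1090 W m⁻².
Energy balance: absorbed = emitted ⇒ πR²·S(1−A) = 4πR²·σT_eq⁴, so T_eq⁴ = S(1−A)/(4σ).
T_eq = [1090 × 0.80 / (4 × 5.67×10⁻⁸)]^(1/4) = (3.86×10⁹)^(1/4) = 249 K.

T_eq ≈ 249 K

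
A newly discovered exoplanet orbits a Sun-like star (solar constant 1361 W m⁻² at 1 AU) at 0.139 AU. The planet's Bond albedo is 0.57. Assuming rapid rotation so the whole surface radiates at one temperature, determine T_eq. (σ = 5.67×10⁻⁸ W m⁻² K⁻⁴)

Flux at 0.139 AU: S = 1361/0.139² = 7.04×10⁴ W m⁻².
Energy balance: absorbed = emitted ⇒ πR²·S(1−A) = 4πR²·σT_eq⁴, so T_eq⁴ = S(1−A)/(4σ).
T_eq = [7.04×10⁴ × 0.43 / (4 × 5.67×10⁻⁸)]^(1/4) = (1.34×10¹¹)^(1/4) = 605 K.

T_eq ≈ 605 K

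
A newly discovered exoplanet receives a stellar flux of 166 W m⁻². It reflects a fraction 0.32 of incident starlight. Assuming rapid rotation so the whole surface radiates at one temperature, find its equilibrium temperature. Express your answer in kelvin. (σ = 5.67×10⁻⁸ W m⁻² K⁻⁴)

Energy balance: absorbed = emitted ⇒ πR²·S(1−A) = 4πR²·σT_eq⁴, so T_eq⁴ = S(1−A)/(4σ).
T_eq = [166 × 0.68 / (4 × 5.67×10⁻⁸)]^(1/4) = (4.98×10⁸)^(1/4) = 149 K.

T_eq ≈ 149 K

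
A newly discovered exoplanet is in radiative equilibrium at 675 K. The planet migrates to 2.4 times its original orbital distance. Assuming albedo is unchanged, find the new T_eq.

T_eq ∝ L^(1/4) · d^(−1/2).
T′ = 675 / 2.4^(1/2) = 436 K.

T_eq ≈ 436 K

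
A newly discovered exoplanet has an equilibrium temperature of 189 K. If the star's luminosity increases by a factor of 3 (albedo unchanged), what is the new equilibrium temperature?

T_eq ≈ 249 K

T_eq ∝ L^(1/4) · d^(−1/2).
T′ = 189 × 3^(1/4) = 249 K.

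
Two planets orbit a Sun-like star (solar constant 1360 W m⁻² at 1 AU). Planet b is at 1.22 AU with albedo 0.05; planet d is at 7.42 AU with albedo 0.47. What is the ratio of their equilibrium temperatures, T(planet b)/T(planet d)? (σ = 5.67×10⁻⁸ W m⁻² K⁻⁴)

T_eq = [S₀(1−A)/(4σd²)]^(1/4), so T ∝ (1−A)^(1/4) / √d.
T₁ = [1360×0.95/(4×5.67×10⁻⁸×1.22²)]^(1/4) = 248.73 K.
T₂ = [1360×0.53/(4×5.67×10⁻⁸×7.42²)]^(1/4) = 87.16 K.

T₁/T₂ ≈ 2.854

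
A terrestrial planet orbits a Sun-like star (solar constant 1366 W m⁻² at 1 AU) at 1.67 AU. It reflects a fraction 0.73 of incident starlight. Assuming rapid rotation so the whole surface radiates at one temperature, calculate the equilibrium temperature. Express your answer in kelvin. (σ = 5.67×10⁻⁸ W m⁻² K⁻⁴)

T_eq ≈ 155 K

Flux at 1.67 AU: S = 1366/1.67² = 490 W m⁻².
Energy balance: absorbed = emitted ⇒ πR²·S(1−A) = 4πR²·σT_eq⁴, so T_eq⁴ = S(1−A)/(4σ).
T_eq = [490 × 0.27 / (4 × 5.67×10⁻⁸)]^(1/4) = (5.83×10⁸)^(1/4) = 155 K.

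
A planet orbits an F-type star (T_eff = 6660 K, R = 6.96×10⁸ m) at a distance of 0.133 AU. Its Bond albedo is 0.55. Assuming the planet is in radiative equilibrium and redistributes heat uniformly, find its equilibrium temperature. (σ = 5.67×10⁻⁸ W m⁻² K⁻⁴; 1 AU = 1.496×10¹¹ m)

T_eq ≈ 721 K

d = 0.133 AU = 1.99×10¹⁰ m.
L = 4πR_⋆²σT_⋆⁴ = 4π(6.96×10⁸)² × 5.67×10⁻⁸ × (6660)⁴ = 6.79×10²⁶ W.
S = L/(4πd²) = 1.36×10⁵ W m⁻².
Energy balance: absorbed = emitted ⇒ πR²·S(1−A) = 4πR²·σT_eq⁴, so T_eq⁴ = S(1−A)/(4σ).
T_eq = [1.36×10⁵ × 0.45 / (4 × 5.67×10⁻⁸)]^(1/4) = (2.71×10¹¹)^(1/4) = 721 K.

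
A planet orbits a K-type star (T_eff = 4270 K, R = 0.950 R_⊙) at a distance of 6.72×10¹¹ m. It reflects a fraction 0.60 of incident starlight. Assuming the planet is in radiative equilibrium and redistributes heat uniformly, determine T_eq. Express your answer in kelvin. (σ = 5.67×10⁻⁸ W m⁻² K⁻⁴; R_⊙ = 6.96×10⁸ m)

T_eq ≈ 75.3 K

R_⋆ = 0.950 × 6.96×10⁸ = 6.61×10⁸ m.
L = 4πR_⋆²σT_⋆⁴ = 4π(6.61×10⁸)² × 5.67×10⁻⁸ × (4270)⁴ = 1.04×10²⁶ W.
S = L/(4πd²) = 18.2 W m⁻².
Energy balance: absorbed = emitted ⇒ πR²·S(1−A) = 4πR²·σT_eq⁴, so T_eq⁴ = S(1−A)/(4σ).
T_eq = [18.2 × 0.40 / (4 × 5.67×10⁻⁸)]^(1/4) = (3.22×10⁷)^(1/4) = 75.3 K.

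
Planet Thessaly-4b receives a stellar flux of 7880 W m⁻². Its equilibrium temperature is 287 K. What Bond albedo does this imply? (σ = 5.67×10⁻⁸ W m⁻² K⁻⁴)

From T_eq⁴ = S(1−A)/(4σ): 1−A = 4σT_eq⁴/S.
1−A = 4 × 5.67×10⁻⁸ × (287)⁴ / 7880 = 0.195.

A ≈ 0.80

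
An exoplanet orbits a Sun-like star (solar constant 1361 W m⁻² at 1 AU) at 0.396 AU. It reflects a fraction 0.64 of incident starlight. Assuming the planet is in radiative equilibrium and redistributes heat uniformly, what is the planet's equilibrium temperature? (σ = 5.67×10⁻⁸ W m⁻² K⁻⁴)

Flux at 0.396 AU: S = 1361/0.396² = 8680 W m⁻².
Energy balance: absorbed = emitted ⇒ πR²·S(1−A) = 4πR²·σT_eq⁴, so T_eq⁴ = S(1−A)/(4σ).
T_eq = [8680 × 0.36 / (4 × 5.67×10⁻⁸)]^(1/4) = (1.38×10¹⁰)^(1/4) = 343 K.

T_eq ≈ 343 K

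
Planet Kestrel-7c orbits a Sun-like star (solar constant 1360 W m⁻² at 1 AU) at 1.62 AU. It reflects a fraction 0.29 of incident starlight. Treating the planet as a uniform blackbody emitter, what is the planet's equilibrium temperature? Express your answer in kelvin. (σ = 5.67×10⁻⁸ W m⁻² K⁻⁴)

T_eq ≈ 201 K

Flux at 1.62 AU: S = 1360/1.62² = 518 W m⁻².
Energy balance: absorbed = emitted ⇒ πR²·S(1−A) = 4πR²·σT_eq⁴, so T_eq⁴ = S(1−A)/(4σ).
T_eq = [518 × 0.71 / (4 × 5.67×10⁻⁸)]^(1/4) = (1.62×10⁹)^(1/4) = 201 K.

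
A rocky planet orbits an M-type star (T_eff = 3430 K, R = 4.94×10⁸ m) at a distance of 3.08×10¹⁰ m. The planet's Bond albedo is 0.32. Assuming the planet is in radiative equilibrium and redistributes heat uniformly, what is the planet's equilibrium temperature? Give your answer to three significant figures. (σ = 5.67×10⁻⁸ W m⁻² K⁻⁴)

T_eq ≈ 279 K

L = 4πR_⋆²σT_⋆⁴ = 4π(4.94×10⁸)² × 5.67×10⁻⁸ × (3430)⁴ = 2.41×10²⁵ W.
S = L/(4πd²) = 2020 W m⁻².
Energy balance: absorbed = emitted ⇒ πR²·S(1−A) = 4πR²·σT_eq⁴, so T_eq⁴ = S(1−A)/(4σ).
T_eq = [2020 × 0.68 / (4 × 5.67×10⁻⁸)]^(1/4) = (6.05×10⁹)^(1/4) = 279 K.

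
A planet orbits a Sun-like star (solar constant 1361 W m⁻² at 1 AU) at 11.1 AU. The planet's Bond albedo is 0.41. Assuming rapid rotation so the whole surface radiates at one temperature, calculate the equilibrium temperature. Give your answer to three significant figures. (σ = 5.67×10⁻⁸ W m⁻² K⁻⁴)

T_eq ≈ 73.2 K

Flux at 11.1 AU: S = 1361/11.1² = 11.0 W m⁻².
Energy balance: absorbed = emitted ⇒ πR²·S(1−A) = 4πR²·σT_eq⁴, so T_eq⁴ = S(1−A)/(4σ).
T_eq = [11.0 × 0.59 / (4 × 5.67×10⁻⁸)]^(1/4) = (2.87×10⁷)^(1/4) = 73.2 K.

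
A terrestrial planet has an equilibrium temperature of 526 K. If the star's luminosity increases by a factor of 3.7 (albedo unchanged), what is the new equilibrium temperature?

T_eq ∝ L^(1/4) · d^(−1/2).
T′ = 526 × 3.7^(1/4) = 730 K.

T_eq ≈ 730 K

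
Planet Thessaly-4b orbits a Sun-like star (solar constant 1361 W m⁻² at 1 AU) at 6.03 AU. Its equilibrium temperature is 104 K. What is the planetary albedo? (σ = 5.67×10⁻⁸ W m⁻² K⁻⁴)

A ≈ 0.29

Flux at 6.03 AU: S = 1361/6.03² = 37.4 W m⁻².
From T_eq⁴ = S(1−A)/(4σ): 1−A = 4σT_eq⁴/S.
1−A = 4 × 5.67×10⁻⁸ × (104)⁴ / 37.4 = 0.709.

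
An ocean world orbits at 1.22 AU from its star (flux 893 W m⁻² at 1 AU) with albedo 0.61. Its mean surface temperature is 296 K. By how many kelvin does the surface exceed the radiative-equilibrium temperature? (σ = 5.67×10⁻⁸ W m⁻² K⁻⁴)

ΔT ≈ 116.8 K

S = 893/1.22² = 600.0 W m⁻².
T_eq = [S(1−A)/(4σ)]^(1/4) = [600.0×0.39/(4×5.67×10⁻⁸)]^(1/4) = 179.2 K.
ΔT = T_surf − T_eq = 296 − 179.2.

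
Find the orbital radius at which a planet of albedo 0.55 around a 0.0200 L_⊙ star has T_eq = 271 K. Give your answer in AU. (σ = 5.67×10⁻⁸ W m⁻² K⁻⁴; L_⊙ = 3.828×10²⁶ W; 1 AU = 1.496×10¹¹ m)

L = 0.0200 × 3.828×10²⁶ = 7.66×10²⁴ W.
From T_eq⁴ = L(1−A)/(16πσd²): d = √[L(1−A)/(16πσT_eq⁴)].
d = √[7.66×10²⁴ × 0.45 / (16π × 5.67×10⁻⁸ × (271)⁴)] = 1.50×10¹⁰ m = 0.100 AU.

d ≈ 0.100 AU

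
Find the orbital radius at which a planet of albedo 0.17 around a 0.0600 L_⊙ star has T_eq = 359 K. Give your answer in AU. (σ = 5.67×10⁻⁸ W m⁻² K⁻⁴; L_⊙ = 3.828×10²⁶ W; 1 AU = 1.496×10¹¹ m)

L = 0.0600 × 3.828×10²⁶ = 2.30×10²⁵ W.
From T_eq⁴ = L(1−A)/(16πσd²): d = √[L(1−A)/(16πσT_eq⁴)].
d = √[2.30×10²⁵ × 0.83 / (16π × 5.67×10⁻⁸ × (359)⁴)] = 2.01×10¹⁰ m = 0.134 AU.

d ≈ 0.134 AU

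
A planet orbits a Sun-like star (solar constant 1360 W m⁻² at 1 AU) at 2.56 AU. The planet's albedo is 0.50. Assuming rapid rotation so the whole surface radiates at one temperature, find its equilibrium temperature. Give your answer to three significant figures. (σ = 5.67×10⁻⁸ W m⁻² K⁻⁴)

Flux at 2.56 AU: S = 1360/2.56² = 208 W m⁻².
Energy balance: absorbed = emitted ⇒ πR²·S(1−A) = 4πR²·σT_eq⁴, so T_eq⁴ = S(1−A)/(4σ).
T_eq = [208 × 0.50 / (4 × 5.67×10⁻⁸)]^(1/4) = (4.57×10⁸)^(1/4) = 146 K.

T_eq ≈ 146 K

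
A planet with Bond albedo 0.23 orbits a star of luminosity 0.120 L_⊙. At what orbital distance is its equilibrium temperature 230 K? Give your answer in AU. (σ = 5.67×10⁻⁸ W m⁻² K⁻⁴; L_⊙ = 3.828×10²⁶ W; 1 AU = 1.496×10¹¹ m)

d ≈ 0.445 AU

L = 0.120 × 3.828×10²⁶ = 4.59×10²⁵ W.
From T_eq⁴ = L(1−A)/(16πσd²): d = √[L(1−A)/(16πσT_eq⁴)].
d = √[4.59×10²⁵ × 0.77 / (16π × 5.67×10⁻⁸ × (230)⁴)] = 6.66×10¹⁰ m = 0.445 AU.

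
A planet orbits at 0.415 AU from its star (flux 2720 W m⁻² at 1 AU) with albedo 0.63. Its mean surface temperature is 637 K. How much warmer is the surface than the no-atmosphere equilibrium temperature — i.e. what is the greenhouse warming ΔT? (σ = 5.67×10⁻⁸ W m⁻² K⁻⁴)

S = 2720/0.415² = 1.579×10⁴ W m⁻².
T_eq = [S(1−A)/(4σ)]^(1/4) = [1.579×10⁴×0.37/(4×5.67×10⁻⁸)]^(1/4) = 400.6 K.
ΔT = T_surf − T_eq = 637 − 400.6.

ΔT ≈ 236.4 K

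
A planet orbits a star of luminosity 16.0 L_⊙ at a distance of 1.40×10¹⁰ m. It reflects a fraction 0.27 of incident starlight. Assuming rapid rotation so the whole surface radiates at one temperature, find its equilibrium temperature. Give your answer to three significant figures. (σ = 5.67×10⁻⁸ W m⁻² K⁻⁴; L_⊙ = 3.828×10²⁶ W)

T_eq ≈ 1680 K

L = 16.0 × 3.828×10²⁶ = 6.12×10²⁷ W.
Flux: S = L/(4πd²) = 6.12×10²⁷/(4π×(1.40×10¹⁰)²) = 2.49×10⁶ W m⁻².
Energy balance: absorbed = emitted ⇒ πR²·S(1−A) = 4πR²·σT_eq⁴, so T_eq⁴ = S(1−A)/(4σ).
T_eq = [2.49×10⁶ × 0.73 / (4 × 5.67×10⁻⁸)]^(1/4) = (8.00×10¹²)^(1/4) = 1680 K.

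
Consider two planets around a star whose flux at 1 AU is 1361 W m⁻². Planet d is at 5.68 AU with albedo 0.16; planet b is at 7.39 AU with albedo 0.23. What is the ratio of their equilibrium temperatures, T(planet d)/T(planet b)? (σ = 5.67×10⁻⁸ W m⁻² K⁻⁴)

T₁/T₂ ≈ 1.166

T_eq = [S₀(1−A)/(4σd²)]^(1/4), so T ∝ (1−A)^(1/4) / √d.
T₁ = [1361×0.84/(4×5.67×10⁻⁸×5.68²)]^(1/4) = 111.80 K.
T₂ = [1361×0.77/(4×5.67×10⁻⁸×7.39²)]^(1/4) = 95.91 K.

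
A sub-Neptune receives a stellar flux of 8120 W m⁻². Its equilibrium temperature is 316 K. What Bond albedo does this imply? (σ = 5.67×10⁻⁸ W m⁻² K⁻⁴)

From T_eq⁴ = S(1−A)/(4σ): 1−A = 4σT_eq⁴/S.
1−A = 4 × 5.67×10⁻⁸ × (316)⁴ / 8120 = 0.279.

A ≈ 0.72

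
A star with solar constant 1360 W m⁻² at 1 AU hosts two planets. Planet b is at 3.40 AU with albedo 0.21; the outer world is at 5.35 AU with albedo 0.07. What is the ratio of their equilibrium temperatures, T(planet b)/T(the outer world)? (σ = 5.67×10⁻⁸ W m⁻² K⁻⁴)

T₁/T₂ ≈ 1.204

T_eq = [S₀(1−A)/(4σd²)]^(1/4), so T ∝ (1−A)^(1/4) / √d.
T₁ = [1360×0.79/(4×5.67×10⁻⁸×3.40²)]^(1/4) = 142.28 K.
T₂ = [1360×0.93/(4×5.67×10⁻⁸×5.35²)]^(1/4) = 118.15 K.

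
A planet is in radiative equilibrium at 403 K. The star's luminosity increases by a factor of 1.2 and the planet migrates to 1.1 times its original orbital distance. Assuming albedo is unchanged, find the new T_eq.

T_eq ≈ 402 K

T_eq ∝ L^(1/4) · d^(−1/2).
T′ = 403 × 1.2^(1/4) / 1.1^(1/2) = 402 K.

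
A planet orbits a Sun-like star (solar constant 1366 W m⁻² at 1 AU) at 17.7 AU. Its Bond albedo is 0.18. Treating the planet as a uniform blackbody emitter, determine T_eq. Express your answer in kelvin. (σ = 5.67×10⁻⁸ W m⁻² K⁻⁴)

Flux at 17.7 AU: S = 1366/17.7² = 4.36 W m⁻².
Energy balance: absorbed = emitted ⇒ πR²·S(1−A) = 4πR²·σT_eq⁴, so T_eq⁴ = S(1−A)/(4σ).
T_eq = [4.36 × 0.82 / (4 × 5.67×10⁻⁸)]^(1/4) = (1.58×10⁷)^(1/4) = 63.0 K.

T_eq ≈ 63.0 K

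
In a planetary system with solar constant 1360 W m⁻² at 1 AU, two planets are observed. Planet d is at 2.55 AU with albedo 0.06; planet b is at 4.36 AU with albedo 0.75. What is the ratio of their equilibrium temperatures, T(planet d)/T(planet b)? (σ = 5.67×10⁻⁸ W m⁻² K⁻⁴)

T_eq = [S₀(1−A)/(4σd²)]^(1/4), so T ∝ (1−A)^(1/4) / √d.
T₁ = [1360×0.94/(4×5.67×10⁻⁸×2.55²)]^(1/4) = 171.59 K.
T₂ = [1360×0.25/(4×5.67×10⁻⁸×4.36²)]^(1/4) = 94.24 K.

T₁/T₂ ≈ 1.821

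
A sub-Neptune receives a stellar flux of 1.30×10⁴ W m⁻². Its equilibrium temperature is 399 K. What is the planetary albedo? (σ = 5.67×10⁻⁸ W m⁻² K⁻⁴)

A ≈ 0.56

From T_eq⁴ = S(1−A)/(4σ): 1−A = 4σT_eq⁴/S.
1−A = 4 × 5.67×10⁻⁸ × (399)⁴ / 1.30×10⁴ = 0.442.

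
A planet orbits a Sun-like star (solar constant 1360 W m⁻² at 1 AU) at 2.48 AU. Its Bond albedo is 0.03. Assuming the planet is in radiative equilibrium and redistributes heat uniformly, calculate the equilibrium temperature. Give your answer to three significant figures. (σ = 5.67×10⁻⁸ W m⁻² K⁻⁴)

T_eq ≈ 175 K

Flux at 2.48 AU: S = 1360/2.48² = 221 W m⁻².
Energy balance: absorbed = emitted ⇒ πR²·S(1−A) = 4πR²·σT_eq⁴, so T_eq⁴ = S(1−A)/(4σ).
T_eq = [221 × 0.97 / (4 × 5.67×10⁻⁸)]^(1/4) = (9.46×10⁸)^(1/4) = 175 K.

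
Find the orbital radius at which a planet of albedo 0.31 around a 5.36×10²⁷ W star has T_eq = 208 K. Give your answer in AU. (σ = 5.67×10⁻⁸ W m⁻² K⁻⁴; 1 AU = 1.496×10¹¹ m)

d ≈ 5.57 AU

From T_eq⁴ = L(1−A)/(16πσd²): d = √[L(1−A)/(16πσT_eq⁴)].
d = √[5.36×10²⁷ × 0.69 / (16π × 5.67×10⁻⁸ × (208)⁴)] = 8.33×10¹¹ m = 5.57 AU.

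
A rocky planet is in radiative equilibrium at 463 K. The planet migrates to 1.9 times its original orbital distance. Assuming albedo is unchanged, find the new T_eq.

T_eq ≈ 336 K

T_eq ∝ L^(1/4) · d^(−1/2).
T′ = 463 / 1.9^(1/2) = 336 K.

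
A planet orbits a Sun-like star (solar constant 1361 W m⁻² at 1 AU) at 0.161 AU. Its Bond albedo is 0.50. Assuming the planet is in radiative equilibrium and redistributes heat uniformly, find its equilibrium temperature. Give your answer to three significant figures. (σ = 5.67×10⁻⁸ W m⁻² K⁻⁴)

Flux at 0.161 AU: S = 1361/0.161² = 5.25×10⁴ W m⁻².
Energy balance: absorbed = emitted ⇒ πR²·S(1−A) = 4πR²·σT_eq⁴, so T_eq⁴ = S(1−A)/(4σ).
T_eq = [5.25×10⁴ × 0.50 / (4 × 5.67×10⁻⁸)]^(1/4) = (1.16×10¹¹)^(1/4) = 583 K.

T_eq ≈ 583 K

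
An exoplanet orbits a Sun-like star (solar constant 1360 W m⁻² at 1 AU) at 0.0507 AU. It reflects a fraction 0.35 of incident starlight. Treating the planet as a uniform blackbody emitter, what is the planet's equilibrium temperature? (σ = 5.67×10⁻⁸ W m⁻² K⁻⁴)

Flux at 0.0507 AU: S = 1360/0.0507² = 5.29×10⁵ W m⁻².
Energy balance: absorbed = emitted ⇒ πR²·S(1−A) = 4πR²·σT_eq⁴, so T_eq⁴ = S(1−A)/(4σ).
T_eq = [5.29×10⁵ × 0.65 / (4 × 5.67×10⁻⁸)]^(1/4) = (1.52×10¹²)^(1/4) = 1110 K.

T_eq ≈ 1110 K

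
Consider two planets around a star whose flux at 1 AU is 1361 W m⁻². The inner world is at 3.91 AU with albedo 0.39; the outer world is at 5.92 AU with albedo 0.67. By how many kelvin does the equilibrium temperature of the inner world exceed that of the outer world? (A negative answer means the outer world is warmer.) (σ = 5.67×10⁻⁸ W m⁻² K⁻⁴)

ΔT ≈ 37.7 K

T_eq = [S₀(1−A)/(4σd²)]^(1/4), so T ∝ (1−A)^(1/4) / √d.
T₁ = [1361×0.61/(4×5.67×10⁻⁸×3.91²)]^(1/4) = 124.39 K.
T₂ = [1361×0.33/(4×5.67×10⁻⁸×5.92²)]^(1/4) = 86.70 K.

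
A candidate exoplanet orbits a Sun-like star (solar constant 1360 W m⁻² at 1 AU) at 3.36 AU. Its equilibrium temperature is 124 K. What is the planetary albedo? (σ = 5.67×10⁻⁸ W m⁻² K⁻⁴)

Flux at 3.36 AU: S = 1360/3.36² = 120 W m⁻².
From T_eq⁴ = S(1−A)/(4σ): 1−A = 4σT_eq⁴/S.
1−A = 4 × 5.67×10⁻⁸ × (124)⁴ / 120 = 0.445.

A ≈ 0.55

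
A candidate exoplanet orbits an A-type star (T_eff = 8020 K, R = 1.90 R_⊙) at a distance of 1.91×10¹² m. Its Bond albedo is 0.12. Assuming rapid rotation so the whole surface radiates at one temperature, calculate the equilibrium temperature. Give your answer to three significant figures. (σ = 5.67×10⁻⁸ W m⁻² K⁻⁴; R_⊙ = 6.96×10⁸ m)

T_eq ≈ 145 K

R_⋆ = 1.90 × 6.96×10⁸ = 1.32×10⁹ m.
L = 4πR_⋆²σT_⋆⁴ = 4π(1.32×10⁹)² × 5.67×10⁻⁸ × (8020)⁴ = 5.15×10²⁷ W.
S = L/(4πd²) = 112 W m⁻².
Energy balance: absorbed = emitted ⇒ πR²·S(1−A) = 4πR²·σT_eq⁴, so T_eq⁴ = S(1−A)/(4σ).
T_eq = [112 × 0.88 / (4 × 5.67×10⁻⁸)]^(1/4) = (4.36×10⁸)^(1/4) = 145 K.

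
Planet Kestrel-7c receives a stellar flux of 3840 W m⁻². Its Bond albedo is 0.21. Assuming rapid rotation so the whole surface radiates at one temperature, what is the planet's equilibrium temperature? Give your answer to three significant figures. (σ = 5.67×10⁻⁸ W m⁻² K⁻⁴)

Energy balance: absorbed = emitted ⇒ πR²·S(1−A) = 4πR²·σT_eq⁴, so T_eq⁴ = S(1−A)/(4σ).
T_eq = [3840 × 0.79 / (4 × 5.67×10⁻⁸)]^(1/4) = (1.34×10¹⁰)^(1/4) = 340 K.

T_eq ≈ 340 K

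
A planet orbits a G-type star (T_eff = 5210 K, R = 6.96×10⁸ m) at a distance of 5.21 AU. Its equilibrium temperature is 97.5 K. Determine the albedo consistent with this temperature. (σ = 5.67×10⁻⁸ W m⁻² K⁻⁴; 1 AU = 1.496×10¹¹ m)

A ≈ 0.38

d = 5.21 AU = 7.79×10¹¹ m.
L = 4πR_⋆²σT_⋆⁴ = 4π(6.96×10⁸)² × 5.67×10⁻⁸ × (5210)⁴ = 2.54×10²⁶ W.
S = L/(4πd²) = 33.3 W m⁻².
From T_eq⁴ = S(1−A)/(4σ): 1−A = 4σT_eq⁴/S.
1−A = 4 × 5.67×10⁻⁸ × (97.5)⁴ / 33.3 = 0.615.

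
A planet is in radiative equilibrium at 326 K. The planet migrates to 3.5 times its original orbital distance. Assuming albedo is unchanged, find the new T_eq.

T_eq ∝ L^(1/4) · d^(−1/2).
T′ = 326 / 3.5^(1/2) = 174 K.

T_eq ≈ 174 K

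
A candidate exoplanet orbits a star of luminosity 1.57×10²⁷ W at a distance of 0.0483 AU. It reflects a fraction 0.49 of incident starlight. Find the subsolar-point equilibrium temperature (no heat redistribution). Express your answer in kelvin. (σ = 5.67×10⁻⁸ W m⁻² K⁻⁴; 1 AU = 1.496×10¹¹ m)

T_ss ≈ 2150 K

d = 0.0483 AU = 7.23×10⁹ m.
Flux: S = L/(4πd²) = 1.57×10²⁷/(4π×(7.23×10⁹)²) = 2.39×10⁶ W m⁻².
At the subsolar point the surface absorbs S(1−A) and emits σT⁴ per unit area — no factor of 4, since only the local patch is in balance.
T = [2.39×10⁶ × 0.51 / 5.67×10⁻⁸]^(1/4) = (2.15×10¹³)^(1/4) = 2150 K.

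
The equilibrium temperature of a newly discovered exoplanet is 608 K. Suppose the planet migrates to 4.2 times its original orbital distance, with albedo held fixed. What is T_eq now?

T_eq ≈ 297 K

T_eq ∝ L^(1/4) · d^(−1/2).
T′ = 608 / 4.2^(1/2) = 297 K.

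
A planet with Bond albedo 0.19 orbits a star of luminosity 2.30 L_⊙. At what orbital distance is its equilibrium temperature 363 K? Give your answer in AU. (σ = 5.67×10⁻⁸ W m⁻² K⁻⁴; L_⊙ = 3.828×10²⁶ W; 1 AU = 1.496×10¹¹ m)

L = 2.30 × 3.828×10²⁶ = 8.80×10²⁶ W.
From T_eq⁴ = L(1−A)/(16πσd²): d = √[L(1−A)/(16πσT_eq⁴)].
d = √[8.80×10²⁶ × 0.81 / (16π × 5.67×10⁻⁸ × (363)⁴)] = 1.20×10¹¹ m = 0.802 AU.

d ≈ 0.802 AU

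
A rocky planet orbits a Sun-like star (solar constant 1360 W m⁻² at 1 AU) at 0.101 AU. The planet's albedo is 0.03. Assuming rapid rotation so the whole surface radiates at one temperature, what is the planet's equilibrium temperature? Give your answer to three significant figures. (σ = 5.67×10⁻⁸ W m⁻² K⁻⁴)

T_eq ≈ 869 K

Flux at 0.101 AU: S = 1360/0.101² = 1.33×10⁵ W m⁻².
Energy balance: absorbed = emitted ⇒ πR²·S(1−A) = 4πR²·σT_eq⁴, so T_eq⁴ = S(1−A)/(4σ).
T_eq = [1.33×10⁵ × 0.97 / (4 × 5.67×10⁻⁸)]^(1/4) = (5.70×10¹¹)^(1/4) = 869 K.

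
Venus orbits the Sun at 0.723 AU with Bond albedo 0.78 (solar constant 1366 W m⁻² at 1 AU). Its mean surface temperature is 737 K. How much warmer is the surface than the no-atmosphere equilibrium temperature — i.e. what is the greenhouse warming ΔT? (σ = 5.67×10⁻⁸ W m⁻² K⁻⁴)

S = 1366/0.723² = 2613 W m⁻².
T_eq = [S(1−A)/(4σ)]^(1/4) = [2613×0.22/(4×5.67×10⁻⁸)]^(1/4) = 224.4 K.
ΔT = T_surf − T_eq = 737 − 224.4.

ΔT ≈ 512.6 K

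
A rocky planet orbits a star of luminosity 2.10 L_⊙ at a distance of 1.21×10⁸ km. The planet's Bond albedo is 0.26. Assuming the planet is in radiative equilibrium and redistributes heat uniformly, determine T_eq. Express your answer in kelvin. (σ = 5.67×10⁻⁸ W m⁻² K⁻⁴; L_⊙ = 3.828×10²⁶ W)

d = 1.21×10⁸ km = 1.21×10¹¹ m.
L = 2.10 × 3.828×10²⁶ = 8.04×10²⁶ W.
Flux: S = L/(4πd²) = 8.04×10²⁶/(4π×(1.21×10¹¹)²) = 4370 W m⁻².
Energy balance: absorbed = emitted ⇒ πR²·S(1−A) = 4πR²·σT_eq⁴, so T_eq⁴ = S(1−A)/(4σ).
T_eq = [4370 × 0.74 / (4 × 5.67×10⁻⁸)]^(1/4) = (1.43×10¹⁰)^(1/4) = 346 K.

T_eq ≈ 346 K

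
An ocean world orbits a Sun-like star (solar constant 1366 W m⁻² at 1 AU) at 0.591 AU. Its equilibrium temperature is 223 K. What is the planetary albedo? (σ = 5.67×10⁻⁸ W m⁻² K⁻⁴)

Flux at 0.591 AU: S = 1366/0.591² = 3910 W m⁻².
From T_eq⁴ = S(1−A)/(4σ): 1−A = 4σT_eq⁴/S.
1−A = 4 × 5.67×10⁻⁸ × (223)⁴ / 3910 = 0.143.

A ≈ 0.86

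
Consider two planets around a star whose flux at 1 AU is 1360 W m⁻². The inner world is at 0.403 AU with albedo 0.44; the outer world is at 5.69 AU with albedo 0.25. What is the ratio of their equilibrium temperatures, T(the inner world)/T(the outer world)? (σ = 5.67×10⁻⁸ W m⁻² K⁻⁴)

T₁/T₂ ≈ 3.493

T_eq = [S₀(1−A)/(4σd²)]^(1/4), so T ∝ (1−A)^(1/4) / √d.
T₁ = [1360×0.56/(4×5.67×10⁻⁸×0.403²)]^(1/4) = 379.20 K.
T₂ = [1360×0.75/(4×5.67×10⁻⁸×5.69²)]^(1/4) = 108.56 K.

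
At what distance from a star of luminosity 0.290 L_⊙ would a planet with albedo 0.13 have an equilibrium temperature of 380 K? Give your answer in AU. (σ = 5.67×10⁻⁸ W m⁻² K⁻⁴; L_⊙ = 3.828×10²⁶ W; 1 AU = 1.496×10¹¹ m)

L = 0.290 × 3.828×10²⁶ = 1.11×10²⁶ W.
From T_eq⁴ = L(1−A)/(16πσd²): d = √[L(1−A)/(16πσT_eq⁴)].
d = √[1.11×10²⁶ × 0.87 / (16π × 5.67×10⁻⁸ × (380)⁴)] = 4.03×10¹⁰ m = 0.269 AU.

d ≈ 0.269 AU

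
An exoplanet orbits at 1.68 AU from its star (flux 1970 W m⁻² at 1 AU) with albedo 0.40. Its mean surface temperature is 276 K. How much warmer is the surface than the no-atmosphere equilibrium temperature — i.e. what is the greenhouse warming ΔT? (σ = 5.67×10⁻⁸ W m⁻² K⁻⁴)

ΔT ≈ 68.7 K

S = 1970/1.68² = 698.0 W m⁻².
T_eq = [S(1−A)/(4σ)]^(1/4) = [698.0×0.60/(4×5.67×10⁻⁸)]^(1/4) = 207.3 K.
ΔT = T_surf − T_eq = 276 − 207.3.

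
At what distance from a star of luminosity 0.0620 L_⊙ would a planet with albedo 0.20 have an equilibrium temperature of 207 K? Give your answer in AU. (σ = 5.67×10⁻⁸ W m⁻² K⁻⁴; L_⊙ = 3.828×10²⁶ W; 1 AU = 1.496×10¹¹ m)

L = 0.0620 × 3.828×10²⁶ = 2.37×10²⁵ W.
From T_eq⁴ = L(1−A)/(16πσd²): d = √[L(1−A)/(16πσT_eq⁴)].
d = √[2.37×10²⁵ × 0.80 / (16π × 5.67×10⁻⁸ × (207)⁴)] = 6.02×10¹⁰ m = 0.403 AU.

d ≈ 0.403 AU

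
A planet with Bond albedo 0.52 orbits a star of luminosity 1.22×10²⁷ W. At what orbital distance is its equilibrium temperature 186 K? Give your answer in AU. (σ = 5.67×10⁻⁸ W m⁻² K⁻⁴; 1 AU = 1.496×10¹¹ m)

d ≈ 2.77 AU

From T_eq⁴ = L(1−A)/(16πσd²): d = √[L(1−A)/(16πσT_eq⁴)].
d = √[1.22×10²⁷ × 0.48 / (16π × 5.67×10⁻⁸ × (186)⁴)] = 4.14×10¹¹ m = 2.77 AU.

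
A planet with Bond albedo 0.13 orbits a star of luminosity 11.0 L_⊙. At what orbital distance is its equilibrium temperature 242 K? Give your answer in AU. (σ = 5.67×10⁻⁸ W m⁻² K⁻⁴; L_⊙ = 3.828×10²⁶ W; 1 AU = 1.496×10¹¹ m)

d ≈ 4.09 AU

L = 11.0 × 3.828×10²⁶ = 4.21×10²⁷ W.
From T_eq⁴ = L(1−A)/(16πσd²): d = √[L(1−A)/(16πσT_eq⁴)].
d = √[4.21×10²⁷ × 0.87 / (16π × 5.67×10⁻⁸ × (242)⁴)] = 6.12×10¹¹ m = 4.09 AU.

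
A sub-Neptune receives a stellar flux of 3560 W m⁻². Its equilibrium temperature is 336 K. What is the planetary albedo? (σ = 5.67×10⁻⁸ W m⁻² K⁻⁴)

A ≈ 0.19

From T_eq⁴ = S(1−A)/(4σ): 1−A = 4σT_eq⁴/S.
1−A = 4 × 5.67×10⁻⁸ × (336)⁴ / 3560 = 0.812.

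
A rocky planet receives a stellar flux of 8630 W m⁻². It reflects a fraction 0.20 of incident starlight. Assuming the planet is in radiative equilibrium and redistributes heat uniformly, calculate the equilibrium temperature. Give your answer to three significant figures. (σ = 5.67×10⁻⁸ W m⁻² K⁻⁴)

T_eq ≈ 418 K

Energy balance: absorbed = emitted ⇒ πR²·S(1−A) = 4πR²·σT_eq⁴, so T_eq⁴ = S(1−A)/(4σ).
T_eq = [8630 × 0.80 / (4 × 5.67×10⁻⁸)]^(1/4) = (3.04×10¹⁰)^(1/4) = 418 K.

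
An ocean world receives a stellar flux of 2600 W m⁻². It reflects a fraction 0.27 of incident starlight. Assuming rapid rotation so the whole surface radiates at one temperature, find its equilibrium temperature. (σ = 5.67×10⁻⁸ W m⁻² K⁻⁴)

T_eq ≈ 302 K

Energy balance: absorbed = emitted ⇒ πR²·S(1−A) = 4πR²·σT_eq⁴, so T_eq⁴ = S(1−A)/(4σ).
T_eq = [2600 × 0.73 / (4 × 5.67×10⁻⁸)]^(1/4) = (8.37×10⁹)^(1/4) = 302 K.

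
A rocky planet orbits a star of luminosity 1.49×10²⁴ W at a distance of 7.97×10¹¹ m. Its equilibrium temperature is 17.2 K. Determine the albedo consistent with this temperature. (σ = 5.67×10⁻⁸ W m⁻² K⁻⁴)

A ≈ 0.89

Flux: S = L/(4πd²) = 1.49×10²⁴/(4π×(7.97×10¹¹)²) = 0.187 W m⁻².
From T_eq⁴ = S(1−A)/(4σ): 1−A = 4σT_eq⁴/S.
1−A = 4 × 5.67×10⁻⁸ × (17.2)⁴ / 0.187 = 0.106.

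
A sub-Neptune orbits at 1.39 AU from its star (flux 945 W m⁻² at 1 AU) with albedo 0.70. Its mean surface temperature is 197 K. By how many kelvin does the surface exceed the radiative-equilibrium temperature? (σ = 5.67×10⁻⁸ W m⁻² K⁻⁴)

ΔT ≈ 37.5 K

S = 945/1.39² = 489.1 W m⁻².
T_eq = [S(1−A)/(4σ)]^(1/4) = [489.1×0.30/(4×5.67×10⁻⁸)]^(1/4) = 159.5 K.
ΔT = T_surf − T_eq = 197 − 159.5.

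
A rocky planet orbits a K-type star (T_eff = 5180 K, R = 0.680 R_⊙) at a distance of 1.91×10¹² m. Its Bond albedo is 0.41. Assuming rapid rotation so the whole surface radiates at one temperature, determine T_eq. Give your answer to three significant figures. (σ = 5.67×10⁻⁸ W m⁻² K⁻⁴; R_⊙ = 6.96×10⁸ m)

R_⋆ = 0.680 × 6.96×10⁸ = 4.73×10⁸ m.
L = 4πR_⋆²σT_⋆⁴ = 4π(4.73×10⁸)² × 5.67×10⁻⁸ × (5180)⁴ = 1.15×10²⁶ W.
S = L/(4πd²) = 2.51 W m⁻².
Energy balance: absorbed = emitted ⇒ πR²·S(1−A) = 4πR²·σT_eq⁴, so T_eq⁴ = S(1−A)/(4σ).
T_eq = [2.51 × 0.59 / (4 × 5.67×10⁻⁸)]^(1/4) = (6.52×10⁶)^(1/4) = 50.5 K.

T_eq ≈ 50.5 K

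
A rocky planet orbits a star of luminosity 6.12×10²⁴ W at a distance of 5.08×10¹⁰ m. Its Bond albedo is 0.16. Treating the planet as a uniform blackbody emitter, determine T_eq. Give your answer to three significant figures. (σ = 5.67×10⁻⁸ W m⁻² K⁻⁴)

T_eq ≈ 163 K

Flux: S = L/(4πd²) = 6.12×10²⁴/(4π×(5.08×10¹⁰)²) = 189 W m⁻².
Energy balance: absorbed = emitted ⇒ πR²·S(1−A) = 4πR²·σT_eq⁴, so T_eq⁴ = S(1−A)/(4σ).
T_eq = [189 × 0.84 / (4 × 5.67×10⁻⁸)]^(1/4) = (6.99×10⁸)^(1/4) = 163 K.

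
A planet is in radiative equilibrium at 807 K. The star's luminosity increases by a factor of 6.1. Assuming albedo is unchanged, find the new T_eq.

T_eq ∝ L^(1/4) · d^(−1/2).
T′ = 807 × 6.1^(1/4) = 1270 K.

T_eq ≈ 1270 K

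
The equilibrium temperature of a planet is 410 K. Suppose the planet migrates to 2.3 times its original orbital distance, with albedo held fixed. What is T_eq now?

T_eq ∝ L^(1/4) · d^(−1/2).
T′ = 410 / 2.3^(1/2) = 270 K.

T_eq ≈ 270 K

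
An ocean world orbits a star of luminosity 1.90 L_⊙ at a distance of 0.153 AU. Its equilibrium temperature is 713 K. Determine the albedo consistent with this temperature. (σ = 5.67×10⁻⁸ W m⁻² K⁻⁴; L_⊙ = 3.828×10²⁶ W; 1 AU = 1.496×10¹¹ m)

A ≈ 0.47

d = 0.153 AU = 2.29×10¹⁰ m.
L = 1.90 × 3.828×10²⁶ = 7.27×10²⁶ W.
Flux: S = L/(4πd²) = 7.27×10²⁶/(4π×(2.29×10¹⁰)²) = 1.10×10⁵ W m⁻².
From T_eq⁴ = S(1−A)/(4σ): 1−A = 4σT_eq⁴/S.
1−A = 4 × 5.67×10⁻⁸ × (713)⁴ / 1.10×10⁵ = 0.531.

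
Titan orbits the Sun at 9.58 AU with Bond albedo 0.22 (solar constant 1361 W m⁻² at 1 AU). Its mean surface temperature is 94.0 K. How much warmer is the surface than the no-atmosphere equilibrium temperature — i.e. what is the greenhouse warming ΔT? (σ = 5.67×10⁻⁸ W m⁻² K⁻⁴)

ΔT ≈ 9.5 K

S = 1361/9.58² = 14.83 W m⁻².
T_eq = [S(1−A)/(4σ)]^(1/4) = [14.83×0.78/(4×5.67×10⁻⁸)]^(1/4) = 84.5 K.
ΔT = T_surf − T_eq = 94 − 84.5.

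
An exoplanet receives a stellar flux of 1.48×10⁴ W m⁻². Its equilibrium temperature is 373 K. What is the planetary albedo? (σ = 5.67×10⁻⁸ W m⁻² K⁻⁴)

A ≈ 0.70

From T_eq⁴ = S(1−A)/(4σ): 1−A = 4σT_eq⁴/S.
1−A = 4 × 5.67×10⁻⁸ × (373)⁴ / 1.48×10⁴ = 0.297.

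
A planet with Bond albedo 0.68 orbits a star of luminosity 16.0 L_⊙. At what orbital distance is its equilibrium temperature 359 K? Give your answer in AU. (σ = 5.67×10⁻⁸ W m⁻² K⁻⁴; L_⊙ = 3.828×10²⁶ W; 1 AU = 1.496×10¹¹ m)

d ≈ 1.36 AU

L = 16.0 × 3.828×10²⁶ = 6.12×10²⁷ W.
From T_eq⁴ = L(1−A)/(16πσd²): d = √[L(1−A)/(16πσT_eq⁴)].
d = √[6.12×10²⁷ × 0.32 / (16π × 5.67×10⁻⁸ × (359)⁴)] = 2.03×10¹¹ m = 1.36 AU.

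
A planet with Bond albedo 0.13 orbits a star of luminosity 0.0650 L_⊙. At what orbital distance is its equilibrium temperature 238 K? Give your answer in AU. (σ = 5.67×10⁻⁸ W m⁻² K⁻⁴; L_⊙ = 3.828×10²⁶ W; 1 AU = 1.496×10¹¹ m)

d ≈ 0.325 AU

L = 0.0650 × 3.828×10²⁶ = 2.49×10²⁵ W.
From T_eq⁴ = L(1−A)/(16πσd²): d = √[L(1−A)/(16πσT_eq⁴)].
d = √[2.49×10²⁵ × 0.87 / (16π × 5.67×10⁻⁸ × (238)⁴)] = 4.87×10¹⁰ m = 0.325 AU.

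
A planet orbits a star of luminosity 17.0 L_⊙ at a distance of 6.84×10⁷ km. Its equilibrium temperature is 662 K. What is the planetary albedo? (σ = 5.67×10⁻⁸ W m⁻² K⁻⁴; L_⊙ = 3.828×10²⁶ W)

A ≈ 0.61

d = 6.84×10⁷ km = 6.84×10¹⁰ m.
L = 17.0 × 3.828×10²⁶ = 6.51×10²⁷ W.
Flux: S = L/(4πd²) = 6.51×10²⁷/(4π×(6.84×10¹⁰)²) = 1.11×10⁵ W m⁻².
From T_eq⁴ = S(1−A)/(4σ): 1−A = 4σT_eq⁴/S.
1−A = 4 × 5.67×10⁻⁸ × (662)⁴ / 1.11×10⁵ = 0.394.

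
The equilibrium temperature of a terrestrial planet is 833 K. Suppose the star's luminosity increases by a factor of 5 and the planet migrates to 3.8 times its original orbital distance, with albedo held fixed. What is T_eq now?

T_eq ≈ 639 K

T_eq ∝ L^(1/4) · d^(−1/2).
T′ = 833 × 5^(1/4) / 3.8^(1/2) = 639 K.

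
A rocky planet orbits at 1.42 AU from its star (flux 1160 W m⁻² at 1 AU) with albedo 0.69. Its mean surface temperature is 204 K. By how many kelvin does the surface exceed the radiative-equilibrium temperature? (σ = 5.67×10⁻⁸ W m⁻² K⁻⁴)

ΔT ≈ 36.5 K

S = 1160/1.42² = 575.3 W m⁻².
T_eq = [S(1−A)/(4σ)]^(1/4) = [575.3×0.31/(4×5.67×10⁻⁸)]^(1/4) = 167.5 K.
ΔT = T_surf − T_eq = 204 − 167.5.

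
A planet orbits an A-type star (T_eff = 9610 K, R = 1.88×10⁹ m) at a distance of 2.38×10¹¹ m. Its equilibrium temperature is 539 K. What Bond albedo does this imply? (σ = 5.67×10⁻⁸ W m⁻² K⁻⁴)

A ≈ 0.37

L = 4πR_⋆²σT_⋆⁴ = 4π(1.88×10⁹)² × 5.67×10⁻⁸ × (9610)⁴ = 2.15×10²⁸ W.
S = L/(4πd²) = 3.02×10⁴ W m⁻².
From T_eq⁴ = S(1−A)/(4σ): 1−A = 4σT_eq⁴/S.
1−A = 4 × 5.67×10⁻⁸ × (539)⁴ / 3.02×10⁴ = 0.634.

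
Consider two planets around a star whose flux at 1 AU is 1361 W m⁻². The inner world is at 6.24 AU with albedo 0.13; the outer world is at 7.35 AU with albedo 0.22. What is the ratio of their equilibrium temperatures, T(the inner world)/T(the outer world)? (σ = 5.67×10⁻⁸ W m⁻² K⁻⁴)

T_eq = [S₀(1−A)/(4σd²)]^(1/4), so T ∝ (1−A)^(1/4) / √d.
T₁ = [1361×0.87/(4×5.67×10⁻⁸×6.24²)]^(1/4) = 107.61 K.
T₂ = [1361×0.78/(4×5.67×10⁻⁸×7.35²)]^(1/4) = 96.48 K.

T₁/T₂ ≈ 1.115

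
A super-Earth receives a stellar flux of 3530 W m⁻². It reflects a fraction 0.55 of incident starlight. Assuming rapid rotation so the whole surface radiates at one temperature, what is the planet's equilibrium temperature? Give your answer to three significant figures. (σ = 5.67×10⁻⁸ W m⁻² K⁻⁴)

Energy balance: absorbed = emitted ⇒ πR²·S(1−A) = 4πR²·σT_eq⁴, so T_eq⁴ = S(1−A)/(4σ).
T_eq = [3530 × 0.45 / (4 × 5.67×10⁻⁸)]^(1/4) = (7.00×10⁹)^(1/4) = 289 K.

T_eq ≈ 289 K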